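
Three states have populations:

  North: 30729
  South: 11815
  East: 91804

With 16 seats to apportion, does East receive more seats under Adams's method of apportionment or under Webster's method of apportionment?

Adams: North 4, South 2, East 10.
Webster: North 4, South 1, East 11.
East gets 10 under Adams and 11 under Webster.

Webster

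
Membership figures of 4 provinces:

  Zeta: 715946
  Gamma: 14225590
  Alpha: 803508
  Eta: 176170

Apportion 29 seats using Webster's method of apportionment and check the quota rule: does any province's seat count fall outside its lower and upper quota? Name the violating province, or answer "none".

Gamma

Standard quotas: Zeta 1.304, Gamma 25.911, Alpha 1.464, Eta 0.321.
Webster allocation: Zeta 1, Gamma 27, Alpha 1, Eta 0.
Gamma has quota 25.911 (lower 25, upper 26) but receives 27 — outside the quota interval.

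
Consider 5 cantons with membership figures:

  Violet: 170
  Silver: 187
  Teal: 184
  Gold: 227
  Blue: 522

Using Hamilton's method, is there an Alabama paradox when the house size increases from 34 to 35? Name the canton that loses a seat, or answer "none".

At 34 seats: Violet 4, Silver 5, Teal 5, Gold 6, Blue 14.
At 35 seats: Violet 5, Silver 5, Teal 5, Gold 6, Blue 14.
No canton's allocation decreased.

none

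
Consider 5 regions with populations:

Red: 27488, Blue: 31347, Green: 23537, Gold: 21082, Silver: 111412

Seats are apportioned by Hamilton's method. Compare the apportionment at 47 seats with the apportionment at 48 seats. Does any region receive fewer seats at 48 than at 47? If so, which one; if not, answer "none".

At 47 seats: Red 6, Blue 7, Green 5, Gold 5, Silver 24.
At 48 seats: Red 6, Blue 7, Green 5, Gold 5, Silver 25.
No region's allocation decreased.

none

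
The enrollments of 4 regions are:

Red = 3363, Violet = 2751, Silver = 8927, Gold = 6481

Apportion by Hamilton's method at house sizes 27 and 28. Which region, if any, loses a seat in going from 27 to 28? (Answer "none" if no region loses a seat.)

At 27 seats: Red 4, Violet 4, Silver 11, Gold 8.
At 28 seats: Red 4, Violet 4, Silver 12, Gold 8.
No region's allocation decreased.

none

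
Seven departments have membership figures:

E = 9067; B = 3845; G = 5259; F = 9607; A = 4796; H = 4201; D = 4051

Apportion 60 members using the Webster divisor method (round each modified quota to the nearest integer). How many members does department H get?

Standard divisor 40826/60 ≈ 680.433; standard quotas: E 13.325, B 5.651, G 7.729, F 14.119, A 7.048, H 6.174, D 5.954.
Rounding to the nearest integer gives E 13, B 6, G 8, F 14, A 7, H 6, D 6 — total 60, matching the house size, so no adjustment is needed.
H receives 6.

6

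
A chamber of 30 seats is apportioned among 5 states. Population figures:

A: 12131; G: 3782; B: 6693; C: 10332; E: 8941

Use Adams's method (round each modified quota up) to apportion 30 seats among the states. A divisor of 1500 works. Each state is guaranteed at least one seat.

With modified divisor 1500: modified quotas A 8.087, G 2.521, B 4.462, C 6.888, E 5.961.
Rounding up: A 9, G 3, B 5, C 7, E 6 (total 30).

A 9, G 3, B 5, C 7, E 6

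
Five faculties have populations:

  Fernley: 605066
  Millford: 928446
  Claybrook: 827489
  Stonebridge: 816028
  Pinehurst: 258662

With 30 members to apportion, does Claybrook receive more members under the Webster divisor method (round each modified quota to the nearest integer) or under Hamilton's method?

Webster: Fernley 5, Millford 8, Claybrook 8, Stonebridge 7, Pinehurst 2.
Hamilton: Fernley 6, Millford 8, Claybrook 7, Stonebridge 7, Pinehurst 2.
Claybrook gets 8 under Webster and 7 under Hamilton.

Webster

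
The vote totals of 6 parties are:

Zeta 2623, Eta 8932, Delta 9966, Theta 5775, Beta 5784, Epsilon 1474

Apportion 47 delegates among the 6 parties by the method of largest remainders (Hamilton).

Zeta: 4; Eta: 12; Delta: 13; Theta: 8; Beta: 8; Epsilon: 2

Total 34554; standard divisor 34554/47 ≈ 735.191.
Standard quotas: Zeta 3.5678, Eta 12.1492, Delta 13.5557, Theta 7.8551, Beta 7.8673, Epsilon 2.0049.
Lower quotas: Zeta 3, Eta 12, Delta 13, Theta 7, Beta 7, Epsilon 2 (sum 44, leaving 3 seats).
Remainders in descending order: Beta 0.8673, Theta 0.8551, Zeta 0.5678, Delta 0.5557, Eta 0.1492, Epsilon 0.0049.
Largest remainders: Beta, Theta, Zeta receive the extra seats.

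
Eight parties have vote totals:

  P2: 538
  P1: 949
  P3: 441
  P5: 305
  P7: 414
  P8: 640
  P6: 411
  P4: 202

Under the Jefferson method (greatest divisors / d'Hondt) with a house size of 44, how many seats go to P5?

3

Standard divisor 3900/44 ≈ 88.636; standard quotas: P2 6.070, P1 10.707, P3 4.975, P5 3.441, P7 4.671, P8 7.221, P6 4.637, P4 2.279.
Rounding down gives 6, 10, 4, 3, 4, 7, 4, 2 = 40 seats, so the divisor must be adjusted.
With modified divisor 81: modified quotas P2 6.642, P1 11.716, P3 5.444, P5 3.765, P7 5.111, P8 7.901, P6 5.074, P4 2.494.
Rounding down: P2 6, P1 11, P3 5, P5 3, P7 5, P8 7, P6 5, P4 2 (total 44).
P5 receives 3.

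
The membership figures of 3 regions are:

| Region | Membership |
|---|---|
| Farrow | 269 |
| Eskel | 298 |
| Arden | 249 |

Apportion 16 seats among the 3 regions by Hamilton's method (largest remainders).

The standard divisor is 816/16 = 51.
Standard quotas: Farrow 5.275, Eskel 5.843, Arden 4.882.
Lower quotas: Farrow 5, Eskel 5, Arden 4 (sum 14, leaving 2 seats).
Remainders in descending order: Arden 0.882, Eskel 0.843, Farrow 0.275.
Largest remainders: Arden, Eskel receive the extra seats.

Farrow=5, Eskel=6, Arden=5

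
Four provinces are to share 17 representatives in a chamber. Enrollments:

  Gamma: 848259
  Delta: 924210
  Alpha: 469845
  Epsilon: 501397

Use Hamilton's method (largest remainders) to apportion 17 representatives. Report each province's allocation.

Gamma 5, Delta 6, Alpha 3, Epsilon 3

Standard divisor: 2743711 ÷ 17 ≈ 161394.765.
Standard quotas: Gamma 5.2558, Delta 5.7264, Alpha 2.9112, Epsilon 3.1066.
Lower quotas: Gamma 5, Delta 5, Alpha 2, Epsilon 3 (sum 15, leaving 2 seats).
Remainders in descending order: Alpha 0.9112, Delta 0.7264, Gamma 0.2558, Epsilon 0.1066.
Largest remainders: Alpha, Delta receive the extra seats.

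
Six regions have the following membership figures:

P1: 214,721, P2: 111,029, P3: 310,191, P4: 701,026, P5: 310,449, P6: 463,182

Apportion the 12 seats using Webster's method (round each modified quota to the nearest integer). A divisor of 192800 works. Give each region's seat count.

With modified divisor 192800: modified quotas P1 1.114, P2 0.576, P3 1.609, P4 3.636, P5 1.610, P6 2.402.
Rounding to the nearest integer: P1 1, P2 1, P3 2, P4 4, P5 2, P6 2 (total 12).

P1 1, P2 1, P3 2, P4 4, P5 2, P6 2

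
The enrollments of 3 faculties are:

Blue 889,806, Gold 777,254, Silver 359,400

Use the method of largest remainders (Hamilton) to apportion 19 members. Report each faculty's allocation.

Blue 8; Gold 7; Silver 4

Total 2026460; standard divisor 2026460/19 ≈ 106655.789.
Standard quotas: Blue 8.3428, Gold 7.2875, Silver 3.3697.
Lower quotas: Blue 8, Gold 7, Silver 3 (sum 18, leaving 1 seat).
Remainders in descending order: Silver 0.3697, Blue 0.3428, Gold 0.2875.
The surplus seat goes to Silver.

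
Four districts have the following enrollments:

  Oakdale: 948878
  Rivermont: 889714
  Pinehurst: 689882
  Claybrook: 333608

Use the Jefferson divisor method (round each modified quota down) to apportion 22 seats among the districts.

Oakdale 8, Rivermont 7, Pinehurst 5, Claybrook 2

Standard divisor 2862082/22 ≈ 130094.636; standard quotas: Oakdale 7.294, Rivermont 6.839, Pinehurst 5.303, Claybrook 2.564.
Rounding down gives 7, 6, 5, 2 = 20 seats, so the divisor must be adjusted.
With modified divisor 116800: modified quotas Oakdale 8.124, Rivermont 7.617, Pinehurst 5.907, Claybrook 2.856.
Rounding down: Oakdale 8, Rivermont 7, Pinehurst 5, Claybrook 2 (total 22).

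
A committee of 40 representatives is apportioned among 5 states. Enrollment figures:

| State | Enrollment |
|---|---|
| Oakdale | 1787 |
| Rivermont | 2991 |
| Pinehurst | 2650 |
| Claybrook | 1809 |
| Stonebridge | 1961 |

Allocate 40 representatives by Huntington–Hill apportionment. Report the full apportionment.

Oakdale=6; Rivermont=11; Pinehurst=10; Claybrook=6; Stonebridge=7

With divisor 279.2: modified quotas Oakdale 6.400, Rivermont 10.713, Pinehurst 9.491, Claybrook 6.479, Stonebridge 7.024.
Geometric-mean thresholds: Oakdale √(6·7)=6.481, Rivermont √(10·11)=10.488, Pinehurst √(9·10)=9.487, Claybrook √(6·7)=6.481, Stonebridge √(7·8)=7.483.
Each quota rounded against its threshold gives Oakdale 6, Rivermont 11, Pinehurst 10, Claybrook 6, Stonebridge 7 (total 40).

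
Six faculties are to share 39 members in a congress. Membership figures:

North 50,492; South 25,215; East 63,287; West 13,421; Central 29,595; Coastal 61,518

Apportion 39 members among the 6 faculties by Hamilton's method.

The standard divisor is 243528/39 ≈ 6244.308.
Standard quotas: North 8.0861, South 4.0381, East 10.1352, West 2.1493, Central 4.7395, Coastal 9.8519.
Lower quotas: North 8, South 4, East 10, West 2, Central 4, Coastal 9 (sum 37, leaving 2 seats).
Remainders in descending order: Coastal 0.8519, Central 0.7395, West 0.1493, East 0.1352, North 0.0861, South 0.0381.
Largest remainders: Coastal, Central receive the extra seats.

North 8; South 4; East 10; West 2; Central 5; Coastal 10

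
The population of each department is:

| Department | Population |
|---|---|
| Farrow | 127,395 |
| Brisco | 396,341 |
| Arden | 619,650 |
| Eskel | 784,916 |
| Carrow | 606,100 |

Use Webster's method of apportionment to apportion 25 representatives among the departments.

Standard divisor 2534402/25 ≈ 101376.08; standard quotas: Farrow 1.257, Brisco 3.910, Arden 6.112, Eskel 7.743, Carrow 5.979.
Rounding to the nearest integer gives Farrow 1, Brisco 4, Arden 6, Eskel 8, Carrow 6 — total 25, matching the house size, so no adjustment is needed.

Farrow=1, Brisco=4, Arden=6, Eskel=8, Carrow=6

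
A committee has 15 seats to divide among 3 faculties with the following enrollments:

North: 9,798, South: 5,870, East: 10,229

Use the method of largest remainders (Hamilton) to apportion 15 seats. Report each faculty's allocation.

North: 6, South: 3, East: 6

The standard divisor is 25897/15 ≈ 1726.467.
Standard quotas: North 5.6752, South 3.4000, East 5.9248.
Lower quotas: North 5, South 3, East 5 (sum 13, leaving 2 seats).
Remainders in descending order: East 0.9248, North 0.6752, South 0.4000.
Largest remainders: East, North receive the extra seats.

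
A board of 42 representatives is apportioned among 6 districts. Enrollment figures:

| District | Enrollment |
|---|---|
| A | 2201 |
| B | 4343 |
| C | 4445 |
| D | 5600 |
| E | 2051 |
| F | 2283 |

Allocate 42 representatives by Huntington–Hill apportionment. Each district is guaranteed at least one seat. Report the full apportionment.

A: 4; B: 9; C: 9; D: 11; E: 4; F: 5

With divisor 501: modified quotas A 4.393, B 8.669, C 8.872, D 11.178, E 4.094, F 4.557.
Geometric-mean thresholds: A √(4·5)=4.472, B √(8·9)=8.485, C √(8·9)=8.485, D √(11·12)=11.489, E √(4·5)=4.472, F √(4·5)=4.472.
Each quota rounded against its threshold gives A 4, B 9, C 9, D 11, E 4, F 5 (total 42).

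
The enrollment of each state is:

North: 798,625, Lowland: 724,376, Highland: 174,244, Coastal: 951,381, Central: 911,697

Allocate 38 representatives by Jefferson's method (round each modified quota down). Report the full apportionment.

Standard divisor 3560323/38 ≈ 93692.711; standard quotas: North 8.524, Lowland 7.731, Highland 1.860, Coastal 10.154, Central 9.731.
Rounding down gives 8, 7, 1, 10, 9 = 35 seats, so the divisor must be adjusted.
With modified divisor 88251.9: modified quotas North 9.049, Lowland 8.208, Highland 1.974, Coastal 10.780, Central 10.331.
Rounding down: North 9, Lowland 8, Highland 1, Coastal 10, Central 10 (total 38).

North: 9, Lowland: 8, Highland: 1, Coastal: 10, Central: 10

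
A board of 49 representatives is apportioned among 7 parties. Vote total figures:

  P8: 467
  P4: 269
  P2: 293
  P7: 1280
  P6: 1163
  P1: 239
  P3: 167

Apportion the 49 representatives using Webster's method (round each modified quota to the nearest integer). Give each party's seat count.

P8 6, P4 3, P2 4, P7 16, P6 15, P1 3, P3 2

Standard divisor 3878/49 ≈ 79.143; standard quotas: P8 5.901, P4 3.399, P2 3.702, P7 16.173, P6 14.695, P1 3.020, P3 2.110.
Rounding to the nearest integer gives P8 6, P4 3, P2 4, P7 16, P6 15, P1 3, P3 2 — total 49, matching the house size, so no adjustment is needed.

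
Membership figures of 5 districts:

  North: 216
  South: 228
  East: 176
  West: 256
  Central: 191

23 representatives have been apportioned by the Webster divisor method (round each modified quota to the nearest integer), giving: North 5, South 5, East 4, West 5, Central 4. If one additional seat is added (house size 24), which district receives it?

West

Priority for the next seat is population ÷ (current seats + 0.5).
Priorities: North 39.273, South 41.455, East 39.111, West 46.545, Central 42.444.
Highest priority: West.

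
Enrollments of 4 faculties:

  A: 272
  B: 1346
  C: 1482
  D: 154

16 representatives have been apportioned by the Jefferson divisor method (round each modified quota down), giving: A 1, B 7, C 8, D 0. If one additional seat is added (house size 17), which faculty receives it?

Priority for the next seat is population ÷ (current seats + 1).
Priorities: A 136.000, B 168.250, C 164.667, D 154.000.
Highest priority: B.

B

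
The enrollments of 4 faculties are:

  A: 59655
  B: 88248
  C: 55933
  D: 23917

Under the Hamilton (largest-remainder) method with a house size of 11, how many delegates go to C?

3

The standard divisor is 227753/11 ≈ 20704.818.
Standard quotas: A 2.8812, B 4.2622, C 2.7014, D 1.1551.
Lower quotas: A 2, B 4, C 2, D 1 (sum 9, leaving 2 seats).
Remainders in descending order: A 0.8812, C 0.7014, B 0.2622, D 0.1551.
Largest remainders: A, C receive the extra seats.
C receives 3.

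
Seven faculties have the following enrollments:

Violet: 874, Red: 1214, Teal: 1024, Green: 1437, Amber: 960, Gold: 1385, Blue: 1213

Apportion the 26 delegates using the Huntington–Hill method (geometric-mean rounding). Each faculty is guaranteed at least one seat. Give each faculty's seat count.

With divisor 316: modified quotas Violet 2.766, Red 3.842, Teal 3.241, Green 4.547, Amber 3.038, Gold 4.383, Blue 3.839.
Geometric-mean thresholds: Violet √(2·3)=2.449, Red √(3·4)=3.464, Teal √(3·4)=3.464, Green √(4·5)=4.472, Amber √(3·4)=3.464, Gold √(4·5)=4.472, Blue √(3·4)=3.464.
Each quota rounded against its threshold gives Violet 3, Red 4, Teal 3, Green 5, Amber 3, Gold 4, Blue 4 (total 26).

Violet: 3, Red: 4, Teal: 3, Green: 5, Amber: 3, Gold: 4, Blue: 4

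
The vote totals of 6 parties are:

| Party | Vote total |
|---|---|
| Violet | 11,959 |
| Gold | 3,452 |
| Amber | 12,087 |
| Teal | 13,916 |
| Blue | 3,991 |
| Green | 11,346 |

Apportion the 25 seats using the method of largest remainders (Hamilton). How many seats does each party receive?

Violet: 5; Gold: 2; Amber: 5; Teal: 6; Blue: 2; Green: 5

The standard divisor is 56751/25 ≈ 2270.04.
Standard quotas: Violet 5.2682, Gold 1.5207, Amber 5.3246, Teal 6.1303, Blue 1.7581, Green 4.9981.
Lower quotas: Violet 5, Gold 1, Amber 5, Teal 6, Blue 1, Green 4 (sum 22, leaving 3 seats).
Remainders in descending order: Green 0.9981, Blue 0.7581, Gold 0.5207, Amber 0.3246, Violet 0.2682, Teal 0.1303.
Largest remainders: Green, Blue, Gold receive the extra seats.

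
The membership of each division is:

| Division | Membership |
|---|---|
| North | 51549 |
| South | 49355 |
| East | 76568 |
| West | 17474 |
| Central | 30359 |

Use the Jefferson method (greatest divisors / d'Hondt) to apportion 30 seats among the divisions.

Standard divisor 225305/30 ≈ 7510.167; standard quotas: North 6.864, South 6.572, East 10.195, West 2.327, Central 4.042.
Rounding down gives 6, 6, 10, 2, 4 = 28 seats, so the divisor must be adjusted.
With modified divisor 7000: modified quotas North 7.364, South 7.051, East 10.938, West 2.496, Central 4.337.
Rounding down: North 7, South 7, East 10, West 2, Central 4 (total 30).

North 7; South 7; East 10; West 2; Central 4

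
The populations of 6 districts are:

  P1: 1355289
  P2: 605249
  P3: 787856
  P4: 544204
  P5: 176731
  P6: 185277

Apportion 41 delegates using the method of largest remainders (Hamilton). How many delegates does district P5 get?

2

Total 3654606; standard divisor 3654606/41 ≈ 89136.732.
Standard quotas: P1 15.2046, P2 6.7901, P3 8.8387, P4 6.1053, P5 1.9827, P6 2.0786.
Lower quotas: P1 15, P2 6, P3 8, P4 6, P5 1, P6 2 (sum 38, leaving 3 seats).
Remainders in descending order: P5 0.9827, P3 0.8387, P2 0.7901, P1 0.2046, P4 0.1053, P6 0.0786.
The surplus seats go to P5, P3, P2.
P5 receives 2.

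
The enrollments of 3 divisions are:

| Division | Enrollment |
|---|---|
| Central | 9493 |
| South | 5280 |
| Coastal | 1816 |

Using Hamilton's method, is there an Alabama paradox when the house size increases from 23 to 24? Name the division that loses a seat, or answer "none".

At 23 seats: Central 13, South 7, Coastal 3.
At 24 seats: Central 14, South 8, Coastal 2.
Coastal drops from 3 to 2.

Coastal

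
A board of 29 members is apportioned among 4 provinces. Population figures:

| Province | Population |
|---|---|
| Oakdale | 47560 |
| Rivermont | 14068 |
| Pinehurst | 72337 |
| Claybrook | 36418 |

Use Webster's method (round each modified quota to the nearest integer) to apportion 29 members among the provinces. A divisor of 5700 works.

With modified divisor 5700: modified quotas Oakdale 8.344, Rivermont 2.468, Pinehurst 12.691, Claybrook 6.389.
Rounding to the nearest integer: Oakdale 8, Rivermont 2, Pinehurst 13, Claybrook 6 (total 29).

Oakdale 8; Rivermont 2; Pinehurst 13; Claybrook 6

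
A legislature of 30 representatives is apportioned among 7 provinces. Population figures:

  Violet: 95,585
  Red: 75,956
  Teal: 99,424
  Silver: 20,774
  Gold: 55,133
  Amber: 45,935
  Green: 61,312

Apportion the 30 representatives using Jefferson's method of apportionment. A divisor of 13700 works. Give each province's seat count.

Violet: 6, Red: 5, Teal: 7, Silver: 1, Gold: 4, Amber: 3, Green: 4

With modified divisor 13700: modified quotas Violet 6.977, Red 5.544, Teal 7.257, Silver 1.516, Gold 4.024, Amber 3.353, Green 4.475.
Rounding down: Violet 6, Red 5, Teal 7, Silver 1, Gold 4, Amber 3, Green 4 (total 30).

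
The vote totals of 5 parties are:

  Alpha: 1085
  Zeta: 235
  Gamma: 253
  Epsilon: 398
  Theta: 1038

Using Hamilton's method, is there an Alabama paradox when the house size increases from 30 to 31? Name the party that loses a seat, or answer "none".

At 30 seats: Alpha 11, Zeta 2, Gamma 3, Epsilon 4, Theta 10.
At 31 seats: Alpha 11, Zeta 2, Gamma 3, Epsilon 4, Theta 11.
No party's allocation decreased.

none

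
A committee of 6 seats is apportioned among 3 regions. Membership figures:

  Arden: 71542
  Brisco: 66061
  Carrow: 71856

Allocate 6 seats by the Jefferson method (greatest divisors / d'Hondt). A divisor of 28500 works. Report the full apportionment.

Arden 2, Brisco 2, Carrow 2

With modified divisor 28500: modified quotas Arden 2.510, Brisco 2.318, Carrow 2.521.
Rounding down: Arden 2, Brisco 2, Carrow 2 (total 6).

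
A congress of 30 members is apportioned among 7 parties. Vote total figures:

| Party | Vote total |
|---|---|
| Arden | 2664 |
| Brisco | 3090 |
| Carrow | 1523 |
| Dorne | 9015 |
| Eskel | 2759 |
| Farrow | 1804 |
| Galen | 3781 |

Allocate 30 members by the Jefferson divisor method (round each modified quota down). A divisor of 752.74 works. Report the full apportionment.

Arden=3, Brisco=4, Carrow=2, Dorne=11, Eskel=3, Farrow=2, Galen=5

With modified divisor 752.74: modified quotas Arden 3.539, Brisco 4.105, Carrow 2.023, Dorne 11.976, Eskel 3.665, Farrow 2.397, Galen 5.023.
Rounding down: Arden 3, Brisco 4, Carrow 2, Dorne 11, Eskel 3, Farrow 2, Galen 5 (total 30).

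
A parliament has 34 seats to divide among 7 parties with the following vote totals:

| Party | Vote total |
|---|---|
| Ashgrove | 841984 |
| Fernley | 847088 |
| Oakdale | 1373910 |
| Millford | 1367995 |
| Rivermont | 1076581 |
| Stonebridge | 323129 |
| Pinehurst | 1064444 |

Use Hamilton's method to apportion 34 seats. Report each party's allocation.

Ashgrove=4, Fernley=4, Oakdale=7, Millford=7, Rivermont=5, Stonebridge=2, Pinehurst=5

Total 6895131; standard divisor 6895131/34 ≈ 202797.971.
Standard quotas: Ashgrove 4.1518, Fernley 4.1770, Oakdale 6.7748, Millford 6.7456, Rivermont 5.3086, Stonebridge 1.5934, Pinehurst 5.2488.
Lower quotas: Ashgrove 4, Fernley 4, Oakdale 6, Millford 6, Rivermont 5, Stonebridge 1, Pinehurst 5 (sum 31, leaving 3 seats).
Remainders in descending order: Oakdale 0.7748, Millford 0.7456, Stonebridge 0.5934, Rivermont 0.3086, Pinehurst 0.2488, Fernley 0.1770, Ashgrove 0.1518.
The surplus seats go to Oakdale, Millford, Stonebridge.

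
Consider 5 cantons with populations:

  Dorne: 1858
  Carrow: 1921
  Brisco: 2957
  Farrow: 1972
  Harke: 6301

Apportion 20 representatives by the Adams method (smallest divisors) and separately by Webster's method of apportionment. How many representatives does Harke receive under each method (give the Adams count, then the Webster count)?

7 and 8

Adams: Dorne 3, Carrow 3, Brisco 4, Farrow 3, Harke 7.
Webster: Dorne 2, Carrow 3, Brisco 4, Farrow 3, Harke 8.
Harke gets 7 under Adams and 8 under Webster.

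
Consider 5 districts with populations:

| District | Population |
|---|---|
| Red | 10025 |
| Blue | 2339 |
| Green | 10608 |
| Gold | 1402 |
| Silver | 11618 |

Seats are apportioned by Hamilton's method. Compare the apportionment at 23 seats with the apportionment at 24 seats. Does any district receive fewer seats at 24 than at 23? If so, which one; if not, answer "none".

At 23 seats: Red 6, Blue 2, Green 7, Gold 1, Silver 7.
At 24 seats: Red 7, Blue 1, Green 7, Gold 1, Silver 8.
Blue drops from 2 to 1.

Blue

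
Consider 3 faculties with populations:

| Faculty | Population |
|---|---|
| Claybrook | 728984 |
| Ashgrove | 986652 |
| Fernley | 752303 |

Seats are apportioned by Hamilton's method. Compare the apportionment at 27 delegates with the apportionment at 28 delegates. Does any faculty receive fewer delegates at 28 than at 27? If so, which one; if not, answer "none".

At 27 seats: Claybrook 8, Ashgrove 11, Fernley 8.
At 28 seats: Claybrook 8, Ashgrove 11, Fernley 9.
No faculty's allocation decreased.

none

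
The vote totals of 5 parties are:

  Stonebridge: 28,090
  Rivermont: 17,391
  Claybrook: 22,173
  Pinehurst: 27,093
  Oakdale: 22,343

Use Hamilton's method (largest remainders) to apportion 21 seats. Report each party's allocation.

Total 117090; standard divisor 117090/21 ≈ 5575.714.
Standard quotas: Stonebridge 5.0379, Rivermont 3.1191, Claybrook 3.9767, Pinehurst 4.8591, Oakdale 4.0072.
Lower quotas: Stonebridge 5, Rivermont 3, Claybrook 3, Pinehurst 4, Oakdale 4 (sum 19, leaving 2 seats).
Remainders in descending order: Claybrook 0.9767, Pinehurst 0.8591, Rivermont 0.1191, Stonebridge 0.0379, Oakdale 0.0072.
The surplus seats go to Claybrook, Pinehurst.

Stonebridge 5, Rivermont 3, Claybrook 4, Pinehurst 5, Oakdale 4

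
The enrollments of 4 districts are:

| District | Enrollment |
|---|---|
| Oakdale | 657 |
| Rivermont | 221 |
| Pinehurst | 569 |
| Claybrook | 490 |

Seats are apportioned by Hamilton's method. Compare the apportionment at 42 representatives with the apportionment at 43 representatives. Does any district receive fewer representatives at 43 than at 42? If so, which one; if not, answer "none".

none

At 42 seats: Oakdale 14, Rivermont 5, Pinehurst 12, Claybrook 11.
At 43 seats: Oakdale 14, Rivermont 5, Pinehurst 13, Claybrook 11.
No district's allocation decreased.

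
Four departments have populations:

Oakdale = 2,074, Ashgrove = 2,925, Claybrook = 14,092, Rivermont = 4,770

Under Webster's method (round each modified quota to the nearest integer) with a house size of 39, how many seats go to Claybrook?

23

Standard divisor 23861/39 ≈ 611.821; standard quotas: Oakdale 3.390, Ashgrove 4.781, Claybrook 23.033, Rivermont 7.796.
Rounding to the nearest integer gives Oakdale 3, Ashgrove 5, Claybrook 23, Rivermont 8 — total 39, matching the house size, so no adjustment is needed.
Claybrook receives 23.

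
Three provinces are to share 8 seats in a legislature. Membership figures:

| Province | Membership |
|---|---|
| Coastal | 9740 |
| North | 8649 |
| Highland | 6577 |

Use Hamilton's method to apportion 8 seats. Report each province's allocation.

Coastal 3, North 3, Highland 2

Standard divisor: 24966 ÷ 8 ≈ 3120.75.
Standard quotas: Coastal 3.1210, North 2.7714, Highland 2.1075.
Lower quotas: Coastal 3, North 2, Highland 2 (sum 7, leaving 1 seat).
Remainders in descending order: North 0.7714, Coastal 0.1210, Highland 0.1075.
Largest remainder: North receives the extra seat.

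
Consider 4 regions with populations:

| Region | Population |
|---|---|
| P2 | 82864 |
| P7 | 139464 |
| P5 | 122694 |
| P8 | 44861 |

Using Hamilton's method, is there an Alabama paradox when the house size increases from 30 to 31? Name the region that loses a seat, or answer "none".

At 30 seats: P2 6, P7 11, P5 9, P8 4.
At 31 seats: P2 7, P7 11, P5 10, P8 3.
P8 drops from 4 to 3.

P8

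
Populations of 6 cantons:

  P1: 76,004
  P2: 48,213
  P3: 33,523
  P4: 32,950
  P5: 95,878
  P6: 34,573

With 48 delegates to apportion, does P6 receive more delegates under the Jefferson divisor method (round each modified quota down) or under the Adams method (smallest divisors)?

Adams

Jefferson: P1 11, P2 7, P3 5, P4 5, P5 15, P6 5.
Adams: P1 11, P2 7, P3 5, P4 5, P5 14, P6 6.
P6 gets 5 under Jefferson and 6 under Adams.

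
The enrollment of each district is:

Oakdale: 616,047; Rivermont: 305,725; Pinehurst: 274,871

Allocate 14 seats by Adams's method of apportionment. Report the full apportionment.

Oakdale 7, Rivermont 4, Pinehurst 3

Standard divisor 1196643/14 ≈ 85474.5; standard quotas: Oakdale 7.207, Rivermont 3.577, Pinehurst 3.216.
Rounding up gives 8, 4, 4 = 16 seats, so the divisor must be adjusted.
With modified divisor 96800: modified quotas Oakdale 6.364, Rivermont 3.158, Pinehurst 2.840.
Rounding up: Oakdale 7, Rivermont 4, Pinehurst 3 (total 14).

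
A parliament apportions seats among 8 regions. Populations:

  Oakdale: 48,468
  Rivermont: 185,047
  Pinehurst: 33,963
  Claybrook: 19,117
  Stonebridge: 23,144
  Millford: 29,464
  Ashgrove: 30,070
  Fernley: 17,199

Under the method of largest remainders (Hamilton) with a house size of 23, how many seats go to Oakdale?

Total 386472; standard divisor 386472/23 ≈ 16803.13.
Standard quotas: Oakdale 2.8845, Rivermont 11.0127, Pinehurst 2.0212, Claybrook 1.1377, Stonebridge 1.3774, Millford 1.7535, Ashgrove 1.7895, Fernley 1.0236.
Lower quotas: Oakdale 2, Rivermont 11, Pinehurst 2, Claybrook 1, Stonebridge 1, Millford 1, Ashgrove 1, Fernley 1 (sum 20, leaving 3 seats).
Remainders in descending order: Oakdale 0.8845, Ashgrove 0.7895, Millford 0.7535, Stonebridge 0.3774, Claybrook 0.1377, Fernley 0.0236, Pinehurst 0.0212, Rivermont 0.0127.
The surplus seats go to Oakdale, Ashgrove, Millford.
Oakdale receives 3.

3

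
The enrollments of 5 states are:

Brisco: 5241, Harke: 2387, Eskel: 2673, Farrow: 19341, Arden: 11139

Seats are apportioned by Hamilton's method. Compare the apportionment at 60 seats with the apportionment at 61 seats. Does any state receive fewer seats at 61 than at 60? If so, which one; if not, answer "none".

At 60 seats: Brisco 8, Harke 4, Eskel 4, Farrow 28, Arden 16.
At 61 seats: Brisco 8, Harke 3, Eskel 4, Farrow 29, Arden 17.
Harke drops from 4 to 3.

Harke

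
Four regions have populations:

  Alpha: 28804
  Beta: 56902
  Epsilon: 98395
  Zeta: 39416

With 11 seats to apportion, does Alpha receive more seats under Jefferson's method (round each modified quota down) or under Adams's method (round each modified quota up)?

Jefferson: Alpha 1, Beta 3, Epsilon 5, Zeta 2.
Adams: Alpha 2, Beta 3, Epsilon 4, Zeta 2.
Alpha gets 1 under Jefferson and 2 under Adams.

Adams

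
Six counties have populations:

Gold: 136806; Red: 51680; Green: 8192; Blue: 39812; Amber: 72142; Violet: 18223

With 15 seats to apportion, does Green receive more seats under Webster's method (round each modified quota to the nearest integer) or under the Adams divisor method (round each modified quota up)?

Webster: Gold 7, Red 2, Green 0, Blue 2, Amber 3, Violet 1.
Adams: Gold 6, Red 2, Green 1, Blue 2, Amber 3, Violet 1.
Green gets 0 under Webster and 1 under Adams.

Adams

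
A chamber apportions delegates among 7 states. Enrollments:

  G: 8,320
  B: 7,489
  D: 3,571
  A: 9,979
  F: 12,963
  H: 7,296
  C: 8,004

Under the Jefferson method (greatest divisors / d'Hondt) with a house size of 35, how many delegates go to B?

5

Standard divisor 57622/35 ≈ 1646.343; standard quotas: G 5.054, B 4.549, D 2.169, A 6.061, F 7.874, H 4.432, C 4.862.
Rounding down gives 5, 4, 2, 6, 7, 4, 4 = 32 seats, so the divisor must be adjusted.
With modified divisor 1480: modified quotas G 5.622, B 5.060, D 2.413, A 6.743, F 8.759, H 4.930, C 5.408.
Rounding down: G 5, B 5, D 2, A 6, F 8, H 4, C 5 (total 35).
B receives 5.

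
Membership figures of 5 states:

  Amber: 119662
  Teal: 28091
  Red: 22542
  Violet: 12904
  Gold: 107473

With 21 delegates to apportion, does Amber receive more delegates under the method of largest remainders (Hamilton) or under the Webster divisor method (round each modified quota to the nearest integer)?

Hamilton: Amber 9, Teal 2, Red 1, Violet 1, Gold 8.
Webster: Amber 8, Teal 2, Red 2, Violet 1, Gold 8.
Amber gets 9 under Hamilton and 8 under Webster.

Hamilton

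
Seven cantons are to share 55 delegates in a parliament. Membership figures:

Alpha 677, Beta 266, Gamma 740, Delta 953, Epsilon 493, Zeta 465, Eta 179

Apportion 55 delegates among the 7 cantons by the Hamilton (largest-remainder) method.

Total 3773; standard divisor 3773/55 ≈ 68.6.
Standard quotas: Alpha 9.869, Beta 3.878, Gamma 10.787, Delta 13.892, Epsilon 7.187, Zeta 6.778, Eta 2.609.
Lower quotas: Alpha 9, Beta 3, Gamma 10, Delta 13, Epsilon 7, Zeta 6, Eta 2 (sum 50, leaving 5 seats).
Remainders in descending order: Delta 0.892, Beta 0.878, Alpha 0.869, Gamma 0.787, Zeta 0.778, Eta 0.609, Epsilon 0.187.
The surplus seats go to Delta, Beta, Alpha, Gamma, Zeta.

Alpha=10, Beta=4, Gamma=11, Delta=14, Epsilon=7, Zeta=7, Eta=2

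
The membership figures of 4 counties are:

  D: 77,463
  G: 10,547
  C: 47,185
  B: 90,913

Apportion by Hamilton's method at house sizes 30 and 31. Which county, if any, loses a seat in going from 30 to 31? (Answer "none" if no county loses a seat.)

G

At 30 seats: D 10, G 2, C 6, B 12.
At 31 seats: D 11, G 1, C 7, B 12.
G drops from 2 to 1.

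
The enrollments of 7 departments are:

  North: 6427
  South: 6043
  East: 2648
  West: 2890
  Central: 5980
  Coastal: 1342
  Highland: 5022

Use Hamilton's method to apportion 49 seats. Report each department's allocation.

Standard divisor: 30352 ÷ 49 ≈ 619.429.
Standard quotas: North 10.3757, South 9.7558, East 4.2749, West 4.6656, Central 9.6541, Coastal 2.1665, Highland 8.1075.
Lower quotas: North 10, South 9, East 4, West 4, Central 9, Coastal 2, Highland 8 (sum 46, leaving 3 seats).
Remainders in descending order: South 0.7558, West 0.6656, Central 0.6541, North 0.3757, East 0.2749, Coastal 0.1665, Highland 0.1075.
The surplus seats go to South, West, Central.

North: 10; South: 10; East: 4; West: 5; Central: 10; Coastal: 2; Highland: 8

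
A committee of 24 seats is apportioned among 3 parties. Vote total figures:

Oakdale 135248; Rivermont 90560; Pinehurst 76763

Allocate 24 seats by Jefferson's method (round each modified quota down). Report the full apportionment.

Oakdale 11, Rivermont 7, Pinehurst 6

Standard divisor 302571/24 ≈ 12607.125; standard quotas: Oakdale 10.728, Rivermont 7.183, Pinehurst 6.089.
Rounding down gives 10, 7, 6 = 23 seats, so the divisor must be adjusted.
With modified divisor 11800: modified quotas Oakdale 11.462, Rivermont 7.675, Pinehurst 6.505.
Rounding down: Oakdale 11, Rivermont 7, Pinehurst 6 (total 24).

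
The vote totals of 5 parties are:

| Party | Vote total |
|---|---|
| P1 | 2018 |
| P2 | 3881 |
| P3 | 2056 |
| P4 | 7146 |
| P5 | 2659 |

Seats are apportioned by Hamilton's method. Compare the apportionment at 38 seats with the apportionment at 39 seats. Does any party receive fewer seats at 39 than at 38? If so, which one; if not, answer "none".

At 38 seats: P1 4, P2 8, P3 5, P4 15, P5 6.
At 39 seats: P1 4, P2 9, P3 4, P4 16, P5 6.
P3 drops from 5 to 4.

P3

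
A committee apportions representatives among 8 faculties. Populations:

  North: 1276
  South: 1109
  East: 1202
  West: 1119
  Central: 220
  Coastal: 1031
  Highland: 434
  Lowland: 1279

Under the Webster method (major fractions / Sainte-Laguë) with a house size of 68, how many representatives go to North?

Standard divisor 7670/68 ≈ 112.794; standard quotas: North 11.313, South 9.832, East 10.657, West 9.921, Central 1.950, Coastal 9.141, Highland 3.848, Lowland 11.339.
Rounding to the nearest integer gives North 11, South 10, East 11, West 10, Central 2, Coastal 9, Highland 4, Lowland 11 — total 68, matching the house size, so no adjustment is needed.
North receives 11.

11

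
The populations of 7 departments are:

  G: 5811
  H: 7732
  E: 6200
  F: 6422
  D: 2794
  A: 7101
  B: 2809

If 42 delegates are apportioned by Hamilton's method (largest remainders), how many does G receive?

6

The standard divisor is 38869/42 ≈ 925.452.
Standard quotas: G 6.2791, H 8.3548, E 6.6994, F 6.9393, D 3.0191, A 7.6730, B 3.0353.
Lower quotas: G 6, H 8, E 6, F 6, D 3, A 7, B 3 (sum 39, leaving 3 seats).
Remainders in descending order: F 0.9393, E 0.6994, A 0.6730, H 0.3548, G 0.2791, B 0.0353, D 0.0191.
The surplus seats go to F, E, A.
G receives 6.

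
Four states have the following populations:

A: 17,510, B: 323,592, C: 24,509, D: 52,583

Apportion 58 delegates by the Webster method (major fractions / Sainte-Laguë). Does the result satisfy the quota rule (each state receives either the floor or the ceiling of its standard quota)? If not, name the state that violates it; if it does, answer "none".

Standard quotas: A 2.428, B 44.879, C 3.399, D 7.293.
Webster allocation: A 2, B 46, C 3, D 7.
B has quota 44.879 (lower 44, upper 45) but receives 46 — outside the quota interval.

B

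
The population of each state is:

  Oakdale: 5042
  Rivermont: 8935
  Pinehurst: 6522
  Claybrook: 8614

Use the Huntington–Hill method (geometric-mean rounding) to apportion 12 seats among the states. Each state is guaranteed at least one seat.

Oakdale 2, Rivermont 4, Pinehurst 3, Claybrook 3

With divisor 2533: modified quotas Oakdale 1.991, Rivermont 3.527, Pinehurst 2.575, Claybrook 3.401.
Geometric-mean thresholds: Oakdale √(1·2)=1.414, Rivermont √(3·4)=3.464, Pinehurst √(2·3)=2.449, Claybrook √(3·4)=3.464.
Each quota rounded against its threshold gives Oakdale 2, Rivermont 4, Pinehurst 3, Claybrook 3 (total 12).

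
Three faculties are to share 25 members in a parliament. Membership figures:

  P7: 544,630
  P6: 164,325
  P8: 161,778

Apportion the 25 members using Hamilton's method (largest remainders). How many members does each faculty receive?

P7 15; P6 5; P8 5

Standard divisor: 870733 ÷ 25 ≈ 34829.32.
Standard quotas: P7 15.6371, P6 4.7180, P8 4.6449.
Lower quotas: P7 15, P6 4, P8 4 (sum 23, leaving 2 seats).
Remainders in descending order: P6 0.7180, P8 0.6449, P7 0.6371.
The surplus seats go to P6, P8.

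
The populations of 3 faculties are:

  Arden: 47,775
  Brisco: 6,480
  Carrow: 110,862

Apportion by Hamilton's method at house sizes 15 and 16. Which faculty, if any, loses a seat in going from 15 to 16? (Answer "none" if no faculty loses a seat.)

At 15 seats: Arden 4, Brisco 1, Carrow 10.
At 16 seats: Arden 5, Brisco 0, Carrow 11.
Brisco drops from 1 to 0.

Brisco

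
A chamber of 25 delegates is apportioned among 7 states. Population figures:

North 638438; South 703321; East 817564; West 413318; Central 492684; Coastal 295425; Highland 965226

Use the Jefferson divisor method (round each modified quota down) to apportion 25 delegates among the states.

Standard divisor 4325976/25 ≈ 173039.04; standard quotas: North 3.690, South 4.065, East 4.725, West 2.389, Central 2.847, Coastal 1.707, Highland 5.578.
Rounding down gives 3, 4, 4, 2, 2, 1, 5 = 21 seats, so the divisor must be adjusted.
With modified divisor 153700: modified quotas North 4.154, South 4.576, East 5.319, West 2.689, Central 3.205, Coastal 1.922, Highland 6.280.
Rounding down: North 4, South 4, East 5, West 2, Central 3, Coastal 1, Highland 6 (total 25).

North=4, South=4, East=5, West=2, Central=3, Coastal=1, Highland=6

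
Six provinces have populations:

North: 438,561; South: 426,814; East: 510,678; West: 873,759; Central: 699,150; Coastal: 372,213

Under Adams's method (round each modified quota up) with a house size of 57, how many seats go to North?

8

Standard divisor 3321175/57 ≈ 58266.228; standard quotas: North 7.527, South 7.325, East 8.765, West 14.996, Central 11.999, Coastal 6.388.
Rounding up gives 8, 8, 9, 15, 12, 7 = 59 seats, so the divisor must be adjusted.
With modified divisor 62298.6: modified quotas North 7.040, South 6.851, East 8.197, West 14.025, Central 11.223, Coastal 5.975.
Rounding up: North 8, South 7, East 9, West 15, Central 12, Coastal 6 (total 57).
North receives 8.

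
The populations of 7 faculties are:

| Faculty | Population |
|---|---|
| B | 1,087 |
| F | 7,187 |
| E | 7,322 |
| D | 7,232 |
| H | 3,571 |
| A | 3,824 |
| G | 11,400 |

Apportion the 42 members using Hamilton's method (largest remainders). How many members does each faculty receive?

B 1, F 7, E 7, D 7, H 4, A 4, G 12

The standard divisor is 41623/42 ≈ 991.024.
Standard quotas: B 1.0968, F 7.2521, E 7.3883, D 7.2975, H 3.6033, A 3.8586, G 11.5033.
Lower quotas: B 1, F 7, E 7, D 7, H 3, A 3, G 11 (sum 39, leaving 3 seats).
Remainders in descending order: A 0.8586, H 0.6033, G 0.5033, E 0.3883, D 0.2975, F 0.2521, B 0.0968.
The surplus seats go to A, H, G.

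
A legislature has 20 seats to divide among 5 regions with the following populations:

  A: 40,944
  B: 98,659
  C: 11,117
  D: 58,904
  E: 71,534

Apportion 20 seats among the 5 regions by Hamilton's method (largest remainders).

Standard divisor: 281158 ÷ 20 ≈ 14057.9.
Standard quotas: A 2.9125, B 7.0180, C 0.7908, D 4.1901, E 5.0885.
Lower quotas: A 2, B 7, C 0, D 4, E 5 (sum 18, leaving 2 seats).
Remainders in descending order: A 0.9125, C 0.7908, D 0.1901, E 0.0885, B 0.0180.
Largest remainders: A, C receive the extra seats.

A=3, B=7, C=1, D=4, E=5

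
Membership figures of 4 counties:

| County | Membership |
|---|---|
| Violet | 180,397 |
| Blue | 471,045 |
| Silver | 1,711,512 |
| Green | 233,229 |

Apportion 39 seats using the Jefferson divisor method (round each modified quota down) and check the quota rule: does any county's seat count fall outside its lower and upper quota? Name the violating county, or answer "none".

Silver

Standard quotas: Violet 2.710, Blue 7.076, Silver 25.710, Green 3.504.
Jefferson allocation: Violet 2, Blue 7, Silver 27, Green 3.
Silver has quota 25.710 (lower 25, upper 26) but receives 27 — outside the quota interval.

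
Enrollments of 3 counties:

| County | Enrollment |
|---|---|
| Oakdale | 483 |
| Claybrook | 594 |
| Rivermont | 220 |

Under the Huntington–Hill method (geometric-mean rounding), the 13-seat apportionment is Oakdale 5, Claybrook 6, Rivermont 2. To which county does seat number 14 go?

Claybrook

Priority for the next seat is population ÷ (√(s·(s+1))).
Priorities: Oakdale 88.183, Claybrook 91.656, Rivermont 89.815.
Highest priority: Claybrook.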